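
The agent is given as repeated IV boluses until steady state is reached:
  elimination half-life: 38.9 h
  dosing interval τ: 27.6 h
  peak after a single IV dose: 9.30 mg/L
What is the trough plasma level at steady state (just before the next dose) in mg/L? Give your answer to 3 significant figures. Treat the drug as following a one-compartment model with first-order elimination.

14.6 mg/L

k = ln2 / t½ = 0.693147 / 38.9 = 0.01782 h⁻¹
e^(−kτ) = e^(−0.01782 × 27.6) = 0.6115
Accumulation ratio R = 1 / (1 − e^(−kτ)) = 1 / (1 − 0.6115) = 2.574
Steady-state trough = C₀ × R × e^(−kτ) = 9.30 × 2.574 × 0.6115 = 14.64 mg/L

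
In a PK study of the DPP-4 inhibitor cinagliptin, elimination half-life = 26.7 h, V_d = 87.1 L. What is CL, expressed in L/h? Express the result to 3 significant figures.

2.26 L/h

k = ln2 / t½ = 0.693147 / 26.7 = 0.02596 h⁻¹
CL = k × Vd = 0.02596 × 87.1 = 2.261 L/h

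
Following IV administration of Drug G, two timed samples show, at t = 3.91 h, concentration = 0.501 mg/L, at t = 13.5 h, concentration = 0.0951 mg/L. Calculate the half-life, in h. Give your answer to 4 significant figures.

k = ln(C₁/C₂) / (t₂ − t₁) = ln(0.501/0.0951) / (13.5 − 3.91)
  = 1.662 / 9.590 = 0.1733 h⁻¹
t½ = ln2 / k = 0.693147 / 0.1733 = 4.000 h

4.000 h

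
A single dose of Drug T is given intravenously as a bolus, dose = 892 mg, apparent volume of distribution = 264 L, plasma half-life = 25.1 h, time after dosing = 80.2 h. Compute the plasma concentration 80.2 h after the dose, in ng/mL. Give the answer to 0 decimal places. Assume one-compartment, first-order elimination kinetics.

C₀ = Dose / Vd = 892.0 / 264 = 3.379 mg/L
k = ln2 / t½ = 0.693147 / 25.1 = 0.02762 h⁻¹
C = C₀ · e^(−k·t) = 3.379 × e^(−0.02762 × 80.2)
  = 3.379 × 0.1091 = 0.3686 mg/L
Convert: 0.3686 mg/L × 1000 = 368.6 ng/mL

369 ng/mL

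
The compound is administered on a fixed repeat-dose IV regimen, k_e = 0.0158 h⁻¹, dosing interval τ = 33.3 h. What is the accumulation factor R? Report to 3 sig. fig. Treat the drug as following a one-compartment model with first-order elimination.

2.44

e^(−kτ) = e^(−0.01580 × 33.3) = 0.5909
Accumulation ratio R = 1 / (1 − e^(−kτ)) = 1 / (1 − 0.5909) = 2.444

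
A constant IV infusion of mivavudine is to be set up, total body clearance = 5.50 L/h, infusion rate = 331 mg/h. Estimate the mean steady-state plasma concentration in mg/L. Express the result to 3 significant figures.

60.2 mg/L

At steady state Css = R₀ / CL = 331 / 5.500 = 60.18 mg/L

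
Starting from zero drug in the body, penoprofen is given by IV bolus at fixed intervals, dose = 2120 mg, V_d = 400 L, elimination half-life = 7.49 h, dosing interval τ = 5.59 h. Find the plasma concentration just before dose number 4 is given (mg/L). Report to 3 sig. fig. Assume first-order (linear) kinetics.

6.17 mg/L

C₀ per dose = Dose / Vd = 2120 / 400 = 5.300 mg/L
k = ln2 / t½ = 0.693147 / 7.49 = 0.09254 h⁻¹
Fraction remaining after one interval: r = e^(−kτ) = e^(−0.09254 × 5.59) = 0.5961
Before dose 4, 3 doses have been given (aged 1τ, 2τ, 3τ).
C_trough = C₀ × (r + r² + … + r^3) = C₀ × r(1−r^3)/(1−r)
        = 5.300 × 0.5961 × (1 − 0.2118) / (1 − 0.5961) = 6.165 mg/L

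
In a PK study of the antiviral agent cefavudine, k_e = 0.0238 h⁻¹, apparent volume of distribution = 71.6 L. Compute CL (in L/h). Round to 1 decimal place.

CL = k × Vd = 0.0238 × 71.6 = 1.704 L/h

1.7 L/h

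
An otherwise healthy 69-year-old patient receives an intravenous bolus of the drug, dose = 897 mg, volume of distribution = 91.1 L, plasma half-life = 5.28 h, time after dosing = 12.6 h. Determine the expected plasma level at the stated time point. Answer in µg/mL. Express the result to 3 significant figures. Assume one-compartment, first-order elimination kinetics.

1.88 µg/mL

C₀ = Dose / Vd = 897.0 / 91.1 = 9.846 mg/L
k = ln2 / t½ = 0.693147 / 5.28 = 0.1313 h⁻¹
C = C₀ · e^(−k·t) = 9.846 × e^(−0.1313 × 12.6)
  = 9.846 × 0.1912 = 1.883 mg/L
(1.883 mg/L = 1.883 µg/mL)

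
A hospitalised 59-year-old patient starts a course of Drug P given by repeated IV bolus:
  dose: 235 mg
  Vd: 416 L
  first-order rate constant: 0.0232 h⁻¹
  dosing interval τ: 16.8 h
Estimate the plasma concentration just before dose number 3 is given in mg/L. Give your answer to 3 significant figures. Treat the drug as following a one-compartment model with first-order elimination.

0.642 mg/L

C₀ per dose = Dose / Vd = 235 / 416 = 0.5649 mg/L
Fraction remaining after one interval: r = e^(−kτ) = e^(−0.02320 × 16.8) = 0.6772
Before dose 3, 2 doses have been given (aged 1τ, 2τ).
C_trough = C₀ × (r + r²) = 0.5649 × (0.6772 + 0.4586) = 0.6416 mg/L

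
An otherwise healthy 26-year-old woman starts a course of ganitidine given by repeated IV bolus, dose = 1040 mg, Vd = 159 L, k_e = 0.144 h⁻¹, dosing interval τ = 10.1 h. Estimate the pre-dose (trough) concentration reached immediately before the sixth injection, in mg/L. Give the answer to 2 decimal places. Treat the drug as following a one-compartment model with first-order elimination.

1.99 mg/L

C₀ per dose = Dose / Vd = 1040 / 159 = 6.541 mg/L
Fraction remaining after one interval: r = e^(−kτ) = e^(−0.1440 × 10.1) = 0.2335
Before dose 6, 5 doses have been given (aged 1τ, 2τ, 3τ, 4τ, 5τ).
C_trough = C₀ × (r + r² + … + r^5) = C₀ × r(1−r^5)/(1−r)
        = 6.541 × 0.2335 × (1 − 0.0006941) / (1 − 0.2335) = 1.991 mg/L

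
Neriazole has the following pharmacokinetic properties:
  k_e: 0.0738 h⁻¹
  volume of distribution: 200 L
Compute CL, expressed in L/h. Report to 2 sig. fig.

CL = k × Vd = 0.0738 × 200 = 14.76 L/h

15 L/h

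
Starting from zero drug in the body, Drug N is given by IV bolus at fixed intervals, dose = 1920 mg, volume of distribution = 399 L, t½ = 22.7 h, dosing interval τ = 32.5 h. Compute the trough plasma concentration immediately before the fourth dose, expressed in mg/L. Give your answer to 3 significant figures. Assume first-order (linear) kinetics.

C₀ per dose = Dose / Vd = 1920 / 399 = 4.812 mg/L
k = ln2 / t½ = 0.693147 / 22.7 = 0.03054 h⁻¹
Fraction remaining after one interval: r = e^(−kτ) = e^(−0.03054 × 32.5) = 0.3706
Before dose 4, 3 doses have been given (aged 1τ, 2τ, 3τ).
C_trough = C₀ × (r + r² + … + r^3) = C₀ × r(1−r^3)/(1−r)
        = 4.812 × 0.3706 × (1 − 0.05090) / (1 − 0.3706) = 2.689 mg/L

2.69 mg/L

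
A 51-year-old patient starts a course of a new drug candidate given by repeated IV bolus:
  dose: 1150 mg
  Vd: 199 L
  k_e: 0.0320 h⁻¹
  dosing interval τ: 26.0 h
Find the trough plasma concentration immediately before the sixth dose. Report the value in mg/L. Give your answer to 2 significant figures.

4.4 mg/L

C₀ per dose = Dose / Vd = 1150 / 199 = 5.779 mg/L
Fraction remaining after one interval: r = e^(−kτ) = e^(−0.03200 × 26.0) = 0.4352
Before dose 6, 5 doses have been given (aged 1τ, 2τ, 3τ, 4τ, 5τ).
C_trough = C₀ × (r + r² + … + r^5) = C₀ × r(1−r^5)/(1−r)
        = 5.779 × 0.4352 × (1 − 0.01561) / (1 − 0.4352) = 4.383 mg/L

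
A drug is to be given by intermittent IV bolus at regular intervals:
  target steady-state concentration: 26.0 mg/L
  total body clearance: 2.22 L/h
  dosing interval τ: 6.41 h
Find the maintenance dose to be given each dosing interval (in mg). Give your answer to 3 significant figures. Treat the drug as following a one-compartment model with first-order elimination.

370 mg

At steady state, Dose/τ = Css × CL.
Dose = Css × CL × τ = 26.0 × 2.220 × 6.41 = 370.0 mg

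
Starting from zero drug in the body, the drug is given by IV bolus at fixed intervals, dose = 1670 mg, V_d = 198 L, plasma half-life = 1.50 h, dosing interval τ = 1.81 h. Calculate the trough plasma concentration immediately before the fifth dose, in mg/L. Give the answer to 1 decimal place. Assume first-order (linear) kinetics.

6.2 mg/L

C₀ per dose = Dose / Vd = 1670 / 198 = 8.434 mg/L
k = ln2 / t½ = 0.693147 / 1.50 = 0.4621 h⁻¹
Fraction remaining after one interval: r = e^(−kτ) = e^(−0.4621 × 1.81) = 0.4333
Before dose 5, 4 doses have been given (aged 1τ, 2τ, 3τ, 4τ).
C_trough = C₀ × (r + r² + … + r^4) = C₀ × r(1−r^4)/(1−r)
        = 8.434 × 0.4333 × (1 − 0.03525) / (1 − 0.4333) = 6.221 mg/L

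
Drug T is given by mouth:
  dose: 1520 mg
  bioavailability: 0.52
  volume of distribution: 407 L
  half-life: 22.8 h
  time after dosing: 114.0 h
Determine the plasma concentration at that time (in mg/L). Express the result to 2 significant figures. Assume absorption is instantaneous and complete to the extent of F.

0.061 mg/L

Amount reaching circulation = F × Dose = 0.52 × 1520 = 790.4 mg
C₀ = F·Dose / Vd = 790.4 / 407 = 1.942 mg/L
k = ln2 / t½ = 0.693147 / 22.8 = 0.03040 h⁻¹
t / t½ = 114.0 / 22.8 = 5 half-lives
C = C₀ × (1/2)^5 = 1.942 × 0.03125 = 0.06069 mg/L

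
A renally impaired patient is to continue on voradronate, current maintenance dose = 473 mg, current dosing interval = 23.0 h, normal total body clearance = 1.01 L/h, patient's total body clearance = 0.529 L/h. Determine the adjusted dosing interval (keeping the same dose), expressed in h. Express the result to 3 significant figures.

To keep the same average steady-state level, dosing rate must scale with clearance.
CL ratio = 0.529 / 1.01 = 0.5238
New interval (same dose) = 23.0 / 0.5238 = 43.91 h

43.9 h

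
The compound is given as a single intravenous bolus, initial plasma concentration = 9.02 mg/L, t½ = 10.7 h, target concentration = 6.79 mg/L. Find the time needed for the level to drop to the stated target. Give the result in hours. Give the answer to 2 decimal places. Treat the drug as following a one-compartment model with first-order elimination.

4.38 h

k = ln2 / t½ = 0.693147 / 10.7 = 0.06478 h⁻¹
t = ln(C₀ / C) / k = ln(9.020 / 6.79) / 0.06478
  = ln(1.328) / 0.06478 = 0.2837 / 0.06478 = 4.379 h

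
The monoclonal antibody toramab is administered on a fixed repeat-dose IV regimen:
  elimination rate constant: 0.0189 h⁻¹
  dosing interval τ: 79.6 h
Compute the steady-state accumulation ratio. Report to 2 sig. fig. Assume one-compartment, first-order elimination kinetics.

e^(−kτ) = e^(−0.01890 × 79.6) = 0.2221
Accumulation ratio R = 1 / (1 − e^(−kτ)) = 1 / (1 − 0.2221) = 1.286

1.3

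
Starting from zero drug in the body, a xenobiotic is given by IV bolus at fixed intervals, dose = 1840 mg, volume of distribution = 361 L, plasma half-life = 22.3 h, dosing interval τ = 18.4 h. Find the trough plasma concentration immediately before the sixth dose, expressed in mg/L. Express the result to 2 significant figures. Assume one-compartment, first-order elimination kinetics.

C₀ per dose = Dose / Vd = 1840 / 361 = 5.097 mg/L
k = ln2 / t½ = 0.693147 / 22.3 = 0.03108 h⁻¹
Fraction remaining after one interval: r = e^(−kτ) = e^(−0.03108 × 18.4) = 0.5645
Before dose 6, 5 doses have been given (aged 1τ, 2τ, 3τ, 4τ, 5τ).
C_trough = C₀ × (r + r² + … + r^5) = C₀ × r(1−r^5)/(1−r)
        = 5.097 × 0.5645 × (1 − 0.05732) / (1 − 0.5645) = 6.228 mg/L

6.2 mg/L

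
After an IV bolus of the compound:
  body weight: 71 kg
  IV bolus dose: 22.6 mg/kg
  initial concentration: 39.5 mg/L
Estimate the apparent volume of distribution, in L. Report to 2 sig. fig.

Dose = 22.6 × 71 = 1605 mg
Vd = Dose / C₀ = 1605 / 39.5 = 40.63 L

41 L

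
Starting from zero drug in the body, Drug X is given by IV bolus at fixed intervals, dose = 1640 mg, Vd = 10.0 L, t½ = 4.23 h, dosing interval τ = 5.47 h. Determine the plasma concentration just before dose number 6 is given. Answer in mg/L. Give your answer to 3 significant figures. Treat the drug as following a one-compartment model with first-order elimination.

112 mg/L

C₀ per dose = Dose / Vd = 1640 / 10.0 = 164.0 mg/L
k = ln2 / t½ = 0.693147 / 4.23 = 0.1639 h⁻¹
Fraction remaining after one interval: r = e^(−kτ) = e^(−0.1639 × 5.47) = 0.4080
Before dose 6, 5 doses have been given (aged 1τ, 2τ, 3τ, 4τ, 5τ).
C_trough = C₀ × (r + r² + … + r^5) = C₀ × r(1−r^5)/(1−r)
        = 164.0 × 0.4080 × (1 − 0.01131) / (1 − 0.4080) = 111.7 mg/L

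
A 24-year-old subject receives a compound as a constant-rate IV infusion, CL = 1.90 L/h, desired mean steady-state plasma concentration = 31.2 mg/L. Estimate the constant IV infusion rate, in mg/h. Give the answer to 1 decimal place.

59.3 mg/h

At steady state, infusion rate R₀ = Css × CL = 31.2 × 1.900 = 59.28 mg/h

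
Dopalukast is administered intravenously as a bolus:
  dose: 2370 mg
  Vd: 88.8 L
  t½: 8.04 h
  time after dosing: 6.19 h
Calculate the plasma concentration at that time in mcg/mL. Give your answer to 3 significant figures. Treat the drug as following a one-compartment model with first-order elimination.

15.7 mcg/mL

C₀ = Dose / Vd = 2370 / 88.8 = 26.69 mg/L
k = ln2 / t½ = 0.693147 / 8.04 = 0.08621 h⁻¹
C = C₀ · e^(−k·t) = 26.69 × e^(−0.08621 × 6.19)
  = 26.69 × 0.5865 = 15.65 mg/L
(15.65 mg/L = 15.65 mcg/mL)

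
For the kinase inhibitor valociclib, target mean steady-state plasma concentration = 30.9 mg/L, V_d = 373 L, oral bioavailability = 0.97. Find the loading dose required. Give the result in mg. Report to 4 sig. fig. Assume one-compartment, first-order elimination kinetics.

11880 mg

LD = Css × Vd / F = 30.9 × 373 / 0.97 = 11880 mg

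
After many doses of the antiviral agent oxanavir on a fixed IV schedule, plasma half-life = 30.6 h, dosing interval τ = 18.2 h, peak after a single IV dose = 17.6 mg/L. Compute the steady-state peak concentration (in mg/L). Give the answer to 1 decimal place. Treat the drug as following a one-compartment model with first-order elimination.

k = ln2 / t½ = 0.693147 / 30.6 = 0.02265 h⁻¹
e^(−kτ) = e^(−0.02265 × 18.2) = 0.6622
Accumulation ratio R = 1 / (1 − e^(−kτ)) = 1 / (1 − 0.6622) = 2.960
Steady-state peak = C₀ × R = 17.6 × 2.960 = 52.10 mg/L

52.1 mg/L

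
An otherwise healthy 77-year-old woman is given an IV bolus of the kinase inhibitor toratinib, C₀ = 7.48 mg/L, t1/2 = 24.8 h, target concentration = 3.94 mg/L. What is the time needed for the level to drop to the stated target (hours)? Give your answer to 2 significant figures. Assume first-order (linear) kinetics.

k = ln2 / t½ = 0.693147 / 24.8 = 0.02795 h⁻¹
t = ln(C₀ / C) / k = ln(7.480 / 3.94) / 0.02795
  = ln(1.898) / 0.02795 = 0.6408 / 0.02795 = 22.93 h

23 h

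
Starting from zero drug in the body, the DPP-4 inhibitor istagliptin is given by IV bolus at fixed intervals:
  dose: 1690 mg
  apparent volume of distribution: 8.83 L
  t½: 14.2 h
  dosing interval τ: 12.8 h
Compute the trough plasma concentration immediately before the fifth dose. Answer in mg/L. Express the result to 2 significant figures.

C₀ per dose = Dose / Vd = 1690 / 8.83 = 191.4 mg/L
k = ln2 / t½ = 0.693147 / 14.2 = 0.04881 h⁻¹
Fraction remaining after one interval: r = e^(−kτ) = e^(−0.04881 × 12.8) = 0.5354
Before dose 5, 4 doses have been given (aged 1τ, 2τ, 3τ, 4τ).
C_trough = C₀ × (r + r² + … + r^4) = C₀ × r(1−r^4)/(1−r)
        = 191.4 × 0.5354 × (1 − 0.08217) / (1 − 0.5354) = 202.4 mg/L

200 mg/L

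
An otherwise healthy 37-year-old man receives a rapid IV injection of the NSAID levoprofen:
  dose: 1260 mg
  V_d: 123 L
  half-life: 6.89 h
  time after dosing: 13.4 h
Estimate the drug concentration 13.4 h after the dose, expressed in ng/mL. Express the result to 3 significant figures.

C₀ = Dose / Vd = 1260 / 123 = 10.24 mg/L
k = ln2 / t½ = 0.693147 / 6.89 = 0.1006 h⁻¹
C = C₀ · e^(−k·t) = 10.24 × e^(−0.1006 × 13.4)
  = 10.24 × 0.2597 = 2.659 mg/L
Convert: 2.659 mg/L × 1000 = 2659 ng/mL

2660 ng/mL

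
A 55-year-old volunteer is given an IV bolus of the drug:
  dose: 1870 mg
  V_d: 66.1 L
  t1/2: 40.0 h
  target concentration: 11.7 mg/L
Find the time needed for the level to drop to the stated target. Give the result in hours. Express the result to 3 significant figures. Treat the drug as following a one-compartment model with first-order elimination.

C₀ = Dose / Vd = 1870 / 66.1 = 28.29 mg/L
k = ln2 / t½ = 0.693147 / 40.0 = 0.01733 h⁻¹
t = ln(C₀ / C) / k = ln(28.29 / 11.7) / 0.01733
  = ln(2.418) / 0.01733 = 0.8829 / 0.01733 = 50.95 h

51.0 h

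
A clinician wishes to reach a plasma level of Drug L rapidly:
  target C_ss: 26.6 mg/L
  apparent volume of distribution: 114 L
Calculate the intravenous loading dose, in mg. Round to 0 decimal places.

LD = Css × Vd = 26.6 × 114 = 3032 mg

3032 mg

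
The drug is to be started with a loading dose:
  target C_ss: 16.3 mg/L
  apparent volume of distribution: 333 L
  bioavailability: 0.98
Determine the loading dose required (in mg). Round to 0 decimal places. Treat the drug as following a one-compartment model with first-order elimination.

5539 mg

LD = Css × Vd / F = 16.3 × 333 / 0.98 = 5539 mg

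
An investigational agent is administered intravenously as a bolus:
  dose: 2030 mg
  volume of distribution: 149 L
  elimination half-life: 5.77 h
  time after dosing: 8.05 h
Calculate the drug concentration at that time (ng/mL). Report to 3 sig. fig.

C₀ = Dose / Vd = 2030 / 149 = 13.62 mg/L
k = ln2 / t½ = 0.693147 / 5.77 = 0.1201 h⁻¹
C = C₀ · e^(−k·t) = 13.62 × e^(−0.1201 × 8.05)
  = 13.62 × 0.3803 = 5.180 mg/L
Convert: 5.180 mg/L × 1000 = 5180 ng/mL

5180 ng/mL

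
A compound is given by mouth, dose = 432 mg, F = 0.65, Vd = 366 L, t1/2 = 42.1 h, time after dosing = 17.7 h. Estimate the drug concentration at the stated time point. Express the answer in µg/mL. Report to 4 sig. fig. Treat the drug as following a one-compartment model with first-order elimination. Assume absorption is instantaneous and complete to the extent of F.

0.5733 µg/mL

Amount reaching circulation = F × Dose = 0.65 × 432.0 = 280.8 mg
C₀ = F·Dose / Vd = 280.8 / 366 = 0.7672 mg/L
k = ln2 / t½ = 0.693147 / 42.1 = 0.01646 h⁻¹
C = C₀ · e^(−k·t) = 0.7672 × e^(−0.01646 × 17.7)
  = 0.7672 × 0.7473 = 0.5733 mg/L
(0.5733 mg/L = 0.5733 µg/mL)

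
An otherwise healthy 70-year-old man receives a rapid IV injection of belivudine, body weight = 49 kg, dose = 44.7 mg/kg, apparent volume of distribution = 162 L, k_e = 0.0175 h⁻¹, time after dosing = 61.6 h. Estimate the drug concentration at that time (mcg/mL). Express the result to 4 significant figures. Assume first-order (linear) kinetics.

Total dose = 44.7 × 49 = 2190 mg
C₀ = Dose / Vd = 2190 / 162 = 13.52 mg/L
C = C₀ · e^(−k·t) = 13.52 × e^(−0.01750 × 61.6)
  = 13.52 × 0.3403 = 4.601 mg/L
(4.601 mg/L = 4.601 mcg/mL)

4.601 mcg/mL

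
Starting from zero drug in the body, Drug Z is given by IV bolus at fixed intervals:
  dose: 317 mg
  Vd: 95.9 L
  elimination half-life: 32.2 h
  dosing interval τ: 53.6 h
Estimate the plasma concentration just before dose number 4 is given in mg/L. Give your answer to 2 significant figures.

1.5 mg/L

C₀ per dose = Dose / Vd = 317 / 95.9 = 3.306 mg/L
k = ln2 / t½ = 0.693147 / 32.2 = 0.02153 h⁻¹
Fraction remaining after one interval: r = e^(−kτ) = e^(−0.02153 × 53.6) = 0.3154
Before dose 4, 3 doses have been given (aged 1τ, 2τ, 3τ).
C_trough = C₀ × (r + r² + … + r^3) = C₀ × r(1−r^3)/(1−r)
        = 3.306 × 0.3154 × (1 − 0.03138) / (1 − 0.3154) = 1.475 mg/L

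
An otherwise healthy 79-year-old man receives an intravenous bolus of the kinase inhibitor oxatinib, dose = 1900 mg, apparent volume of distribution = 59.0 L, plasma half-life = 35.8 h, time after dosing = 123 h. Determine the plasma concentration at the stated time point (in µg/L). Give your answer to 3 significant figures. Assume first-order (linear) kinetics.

C₀ = Dose / Vd = 1900 / 59.0 = 32.20 mg/L
k = ln2 / t½ = 0.693147 / 35.8 = 0.01936 h⁻¹
C = C₀ · e^(−k·t) = 32.20 × e^(−0.01936 × 123)
  = 32.20 × 0.09243 = 2.976 mg/L
Convert: 2.976 mg/L × 1000 = 2976 µg/L

2980 µg/L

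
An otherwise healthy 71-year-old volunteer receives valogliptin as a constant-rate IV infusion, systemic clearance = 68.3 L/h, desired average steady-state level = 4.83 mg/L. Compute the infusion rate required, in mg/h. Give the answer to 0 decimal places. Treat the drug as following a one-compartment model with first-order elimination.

330 mg/h

At steady state, infusion rate R₀ = Css × CL = 4.83 × 68.30 = 329.9 mg/h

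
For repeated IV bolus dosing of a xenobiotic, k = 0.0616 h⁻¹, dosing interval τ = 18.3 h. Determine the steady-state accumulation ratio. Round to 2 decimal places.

e^(−kτ) = e^(−0.06160 × 18.3) = 0.3239
Accumulation ratio R = 1 / (1 − e^(−kτ)) = 1 / (1 − 0.3239) = 1.479

1.48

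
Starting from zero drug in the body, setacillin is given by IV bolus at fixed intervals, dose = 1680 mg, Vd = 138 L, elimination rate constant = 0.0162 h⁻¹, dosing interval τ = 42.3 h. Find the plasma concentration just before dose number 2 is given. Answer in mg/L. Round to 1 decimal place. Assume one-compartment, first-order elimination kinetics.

6.1 mg/L

C₀ per dose = Dose / Vd = 1680 / 138 = 12.17 mg/L
Fraction remaining after one interval: r = e^(−kτ) = e^(−0.01620 × 42.3) = 0.5040
Before dose 2, 1 dose has been given (aged 1τ).
C_trough = C₀ × r = 12.17 × 0.5040 = 6.134 mg/L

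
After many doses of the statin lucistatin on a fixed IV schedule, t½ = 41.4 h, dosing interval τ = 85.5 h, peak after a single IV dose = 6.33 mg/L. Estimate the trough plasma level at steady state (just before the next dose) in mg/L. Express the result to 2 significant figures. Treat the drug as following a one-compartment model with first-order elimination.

k = ln2 / t½ = 0.693147 / 41.4 = 0.01674 h⁻¹
e^(−kτ) = e^(−0.01674 × 85.5) = 0.2390
Accumulation ratio R = 1 / (1 − e^(−kτ)) = 1 / (1 − 0.2390) = 1.314
Steady-state trough = C₀ × R × e^(−kτ) = 6.33 × 1.314 × 0.2390 = 1.988 mg/L

2.0 mg/L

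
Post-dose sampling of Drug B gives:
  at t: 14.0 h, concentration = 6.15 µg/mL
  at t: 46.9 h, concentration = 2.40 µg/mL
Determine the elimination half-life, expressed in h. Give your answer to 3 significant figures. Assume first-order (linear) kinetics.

24.2 h

k = ln(C₁/C₂) / (t₂ − t₁) = ln(6.15/2.40) / (46.9 − 14.0)
  = 0.9410 / 32.90 = 0.02860 h⁻¹
t½ = ln2 / k = 0.693147 / 0.02860 = 24.24 h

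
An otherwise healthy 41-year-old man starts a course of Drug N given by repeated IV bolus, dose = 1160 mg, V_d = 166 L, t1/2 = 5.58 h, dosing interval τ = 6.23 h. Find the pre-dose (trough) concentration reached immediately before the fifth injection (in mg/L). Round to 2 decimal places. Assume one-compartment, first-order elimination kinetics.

C₀ per dose = Dose / Vd = 1160 / 166 = 6.988 mg/L
k = ln2 / t½ = 0.693147 / 5.58 = 0.1242 h⁻¹
Fraction remaining after one interval: r = e^(−kτ) = e^(−0.1242 × 6.23) = 0.4613
Before dose 5, 4 doses have been given (aged 1τ, 2τ, 3τ, 4τ).
C_trough = C₀ × (r + r² + … + r^4) = C₀ × r(1−r^4)/(1−r)
        = 6.988 × 0.4613 × (1 − 0.04528) / (1 − 0.4613) = 5.713 mg/L

5.71 mg/L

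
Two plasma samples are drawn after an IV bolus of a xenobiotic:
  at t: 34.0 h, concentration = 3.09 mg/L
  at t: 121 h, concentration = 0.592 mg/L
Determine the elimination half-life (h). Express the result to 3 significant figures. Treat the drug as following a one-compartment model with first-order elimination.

k = ln(C₁/C₂) / (t₂ − t₁) = ln(3.09/0.592) / (121 − 34.0)
  = 1.652 / 87.00 = 0.01899 h⁻¹
t½ = ln2 / k = 0.693147 / 0.01899 = 36.50 h

36.5 h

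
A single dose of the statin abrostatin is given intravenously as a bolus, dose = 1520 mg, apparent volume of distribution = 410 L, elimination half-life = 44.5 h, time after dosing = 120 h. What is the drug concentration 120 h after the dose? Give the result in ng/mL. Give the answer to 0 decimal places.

572 ng/mL

C₀ = Dose / Vd = 1520 / 410 = 3.707 mg/L
k = ln2 / t½ = 0.693147 / 44.5 = 0.01558 h⁻¹
C = C₀ · e^(−k·t) = 3.707 × e^(−0.01558 × 120)
  = 3.707 × 0.1542 = 0.5716 mg/L
Convert: 0.5716 mg/L × 1000 = 571.6 ng/mL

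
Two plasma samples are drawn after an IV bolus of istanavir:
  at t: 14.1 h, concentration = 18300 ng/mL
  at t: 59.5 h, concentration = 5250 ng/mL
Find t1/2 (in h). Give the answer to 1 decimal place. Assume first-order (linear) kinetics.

25.2 h

k = ln(C₁/C₂) / (t₂ − t₁) = ln(18300/5250) / (59.5 − 14.1)
  = 1.249 / 45.40 = 0.02751 h⁻¹
t½ = ln2 / k = 0.693147 / 0.02751 = 25.20 h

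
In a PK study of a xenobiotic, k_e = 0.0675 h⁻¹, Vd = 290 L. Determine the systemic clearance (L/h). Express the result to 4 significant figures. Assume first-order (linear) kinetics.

CL = k × Vd = 0.0675 × 290 = 19.58 L/h

19.58 L/h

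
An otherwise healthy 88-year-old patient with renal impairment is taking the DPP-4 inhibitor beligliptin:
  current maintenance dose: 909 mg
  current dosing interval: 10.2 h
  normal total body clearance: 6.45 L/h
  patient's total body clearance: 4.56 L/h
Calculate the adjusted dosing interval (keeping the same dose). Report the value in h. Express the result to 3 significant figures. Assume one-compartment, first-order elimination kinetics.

14.4 h

To keep the same average steady-state level, dosing rate must scale with clearance.
CL ratio = 4.56 / 6.45 = 0.7070
New interval (same dose) = 10.2 / 0.7070 = 14.43 h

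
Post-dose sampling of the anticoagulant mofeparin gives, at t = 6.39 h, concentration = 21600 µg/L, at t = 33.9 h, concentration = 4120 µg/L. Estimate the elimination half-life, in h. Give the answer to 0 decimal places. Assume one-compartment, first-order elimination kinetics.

k = ln(C₁/C₂) / (t₂ − t₁) = ln(21600/4120) / (33.9 − 6.39)
  = 1.657 / 27.51 = 0.06023 h⁻¹
t½ = ln2 / k = 0.693147 / 0.06023 = 11.51 h

12 h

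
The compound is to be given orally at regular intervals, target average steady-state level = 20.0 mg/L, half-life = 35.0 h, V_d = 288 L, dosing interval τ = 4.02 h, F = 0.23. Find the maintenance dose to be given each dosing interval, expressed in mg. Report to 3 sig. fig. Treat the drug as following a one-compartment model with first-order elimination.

k = ln2 / t½ = 0.693147 / 35.0 = 0.01980 h⁻¹
CL = k × Vd = 0.01980 × 288 = 5.702 L/h
At steady state, F × (Dose/τ) = Css × CL.
Dose = Css × CL × τ / F = 20.0 × 5.702 × 4.02 / 0.23 = 1993 mg

1990 mg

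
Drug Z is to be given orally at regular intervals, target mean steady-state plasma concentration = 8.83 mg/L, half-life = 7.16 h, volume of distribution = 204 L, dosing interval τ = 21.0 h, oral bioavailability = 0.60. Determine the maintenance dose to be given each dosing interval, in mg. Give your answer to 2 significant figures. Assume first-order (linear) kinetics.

6100 mg

k = ln2 / t½ = 0.693147 / 7.16 = 0.09681 h⁻¹
CL = k × Vd = 0.09681 × 204 = 19.75 L/h
At steady state, F × (Dose/τ) = Css × CL.
Dose = Css × CL × τ / F = 8.83 × 19.75 × 21.0 / 0.60 = 6104 mg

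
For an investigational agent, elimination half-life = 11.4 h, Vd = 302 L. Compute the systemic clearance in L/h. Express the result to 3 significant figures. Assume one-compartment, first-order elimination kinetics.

18.4 L/h

k = ln2 / t½ = 0.693147 / 11.4 = 0.06080 h⁻¹
CL = k × Vd = 0.06080 × 302 = 18.36 L/h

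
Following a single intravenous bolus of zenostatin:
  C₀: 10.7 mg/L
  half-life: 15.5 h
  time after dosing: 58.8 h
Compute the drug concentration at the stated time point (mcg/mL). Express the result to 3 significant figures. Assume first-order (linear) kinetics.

0.772 mcg/mL

k = ln2 / t½ = 0.693147 / 15.5 = 0.04472 h⁻¹
C = C₀ · e^(−k·t) = 10.70 × e^(−0.04472 × 58.8)
  = 10.70 × 0.07211 = 0.7716 mg/L
(0.7716 mg/L = 0.7716 mcg/mL)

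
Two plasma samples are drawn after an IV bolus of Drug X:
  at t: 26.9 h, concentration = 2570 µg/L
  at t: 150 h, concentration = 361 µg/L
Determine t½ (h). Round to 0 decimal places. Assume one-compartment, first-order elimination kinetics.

43 h

k = ln(C₁/C₂) / (t₂ − t₁) = ln(2570/361) / (150 − 26.9)
  = 1.963 / 123.1 = 0.01595 h⁻¹
t½ = ln2 / k = 0.693147 / 0.01595 = 43.46 h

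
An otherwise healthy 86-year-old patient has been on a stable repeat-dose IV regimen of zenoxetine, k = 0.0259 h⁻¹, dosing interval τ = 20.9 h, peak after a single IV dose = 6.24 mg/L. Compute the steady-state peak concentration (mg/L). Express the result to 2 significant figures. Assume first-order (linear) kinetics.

15 mg/L

e^(−kτ) = e^(−0.02590 × 20.9) = 0.5820
Accumulation ratio R = 1 / (1 − e^(−kτ)) = 1 / (1 − 0.5820) = 2.392
Steady-state peak = C₀ × R = 6.24 × 2.392 = 14.93 mg/L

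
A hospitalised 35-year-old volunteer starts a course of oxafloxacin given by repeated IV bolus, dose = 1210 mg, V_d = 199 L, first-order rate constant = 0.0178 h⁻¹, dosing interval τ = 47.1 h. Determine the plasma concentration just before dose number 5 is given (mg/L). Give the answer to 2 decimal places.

C₀ per dose = Dose / Vd = 1210 / 199 = 6.080 mg/L
Fraction remaining after one interval: r = e^(−kτ) = e^(−0.01780 × 47.1) = 0.4324
Before dose 5, 4 doses have been given (aged 1τ, 2τ, 3τ, 4τ).
C_trough = C₀ × (r + r² + … + r^4) = C₀ × r(1−r^4)/(1−r)
        = 6.080 × 0.4324 × (1 − 0.03496) / (1 − 0.4324) = 4.470 mg/L

4.47 mg/L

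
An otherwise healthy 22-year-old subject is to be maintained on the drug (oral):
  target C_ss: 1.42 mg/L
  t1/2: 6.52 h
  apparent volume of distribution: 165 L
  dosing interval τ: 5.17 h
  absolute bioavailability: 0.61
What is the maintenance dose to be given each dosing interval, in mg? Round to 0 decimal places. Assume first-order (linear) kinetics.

k = ln2 / t½ = 0.693147 / 6.52 = 0.1063 h⁻¹
CL = k × Vd = 0.1063 × 165 = 17.54 L/h
At steady state, F × (Dose/τ) = Css × CL.
Dose = Css × CL × τ / F = 1.42 × 17.54 × 5.17 / 0.61 = 211.1 mg

211 mg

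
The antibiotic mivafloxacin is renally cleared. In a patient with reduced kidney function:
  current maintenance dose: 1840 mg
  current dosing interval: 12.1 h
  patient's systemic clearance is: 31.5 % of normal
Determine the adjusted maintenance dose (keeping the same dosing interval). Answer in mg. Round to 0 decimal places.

580 mg

To keep the same average steady-state level, dosing rate must scale with clearance.
CL ratio = 31.5 / 100 = 0.3150
New dose (same interval) = 1840 × 0.3150 = 579.6 mg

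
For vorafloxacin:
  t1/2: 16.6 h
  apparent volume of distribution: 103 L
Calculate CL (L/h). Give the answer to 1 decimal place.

4.3 L/h

k = ln2 / t½ = 0.693147 / 16.6 = 0.04176 h⁻¹
CL = k × Vd = 0.04176 × 103 = 4.301 L/h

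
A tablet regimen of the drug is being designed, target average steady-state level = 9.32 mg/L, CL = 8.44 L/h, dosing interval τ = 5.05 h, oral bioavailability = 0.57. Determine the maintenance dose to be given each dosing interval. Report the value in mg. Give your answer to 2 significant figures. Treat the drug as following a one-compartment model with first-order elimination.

700 mg

At steady state, F × (Dose/τ) = Css × CL.
Dose = Css × CL × τ / F = 9.32 × 8.440 × 5.05 / 0.57 = 696.9 mg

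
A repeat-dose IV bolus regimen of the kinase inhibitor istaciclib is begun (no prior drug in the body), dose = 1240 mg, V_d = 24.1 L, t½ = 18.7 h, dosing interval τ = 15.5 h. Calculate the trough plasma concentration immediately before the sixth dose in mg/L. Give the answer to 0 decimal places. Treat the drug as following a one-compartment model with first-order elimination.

C₀ per dose = Dose / Vd = 1240 / 24.1 = 51.45 mg/L
k = ln2 / t½ = 0.693147 / 18.7 = 0.03707 h⁻¹
Fraction remaining after one interval: r = e^(−kτ) = e^(−0.03707 × 15.5) = 0.5629
Before dose 6, 5 doses have been given (aged 1τ, 2τ, 3τ, 4τ, 5τ).
C_trough = C₀ × (r + r² + … + r^5) = C₀ × r(1−r^5)/(1−r)
        = 51.45 × 0.5629 × (1 − 0.05651) / (1 − 0.5629) = 62.51 mg/L

63 mg/L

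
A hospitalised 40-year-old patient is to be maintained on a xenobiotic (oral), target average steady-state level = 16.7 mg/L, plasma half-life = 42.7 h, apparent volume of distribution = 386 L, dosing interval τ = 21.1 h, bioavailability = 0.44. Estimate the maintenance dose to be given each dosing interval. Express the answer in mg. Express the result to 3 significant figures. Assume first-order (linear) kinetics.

k = ln2 / t½ = 0.693147 / 42.7 = 0.01623 h⁻¹
CL = k × Vd = 0.01623 × 386 = 6.265 L/h
At steady state, F × (Dose/τ) = Css × CL.
Dose = Css × CL × τ / F = 16.7 × 6.265 × 21.1 / 0.44 = 5017 mg

5020 mg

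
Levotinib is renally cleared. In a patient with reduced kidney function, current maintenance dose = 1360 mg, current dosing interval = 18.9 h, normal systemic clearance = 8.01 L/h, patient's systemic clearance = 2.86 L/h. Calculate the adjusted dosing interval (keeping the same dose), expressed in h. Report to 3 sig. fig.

52.9 h

To keep the same average steady-state level, dosing rate must scale with clearance.
CL ratio = 2.86 / 8.01 = 0.3571
New interval (same dose) = 18.9 / 0.3571 = 52.93 h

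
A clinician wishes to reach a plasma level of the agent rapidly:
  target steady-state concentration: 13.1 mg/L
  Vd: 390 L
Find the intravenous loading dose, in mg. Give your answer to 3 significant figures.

LD = Css × Vd = 13.1 × 390 = 5109 mg

5110 mg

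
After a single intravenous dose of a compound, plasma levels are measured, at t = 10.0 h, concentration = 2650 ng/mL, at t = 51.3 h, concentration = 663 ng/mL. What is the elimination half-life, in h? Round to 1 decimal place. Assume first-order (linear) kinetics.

k = ln(C₁/C₂) / (t₂ − t₁) = ln(2650/663) / (51.3 − 10.0)
  = 1.386 / 41.30 = 0.03356 h⁻¹
t½ = ln2 / k = 0.693147 / 0.03356 = 20.65 h

20.7 h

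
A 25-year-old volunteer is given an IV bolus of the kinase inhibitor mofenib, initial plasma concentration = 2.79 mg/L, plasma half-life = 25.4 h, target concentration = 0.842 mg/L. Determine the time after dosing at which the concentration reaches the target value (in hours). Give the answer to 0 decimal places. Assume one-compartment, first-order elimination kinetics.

k = ln2 / t½ = 0.693147 / 25.4 = 0.02729 h⁻¹
t = ln(C₀ / C) / k = ln(2.790 / 0.842) / 0.02729
  = ln(3.314) / 0.02729 = 1.198 / 0.02729 = 43.90 h

44 h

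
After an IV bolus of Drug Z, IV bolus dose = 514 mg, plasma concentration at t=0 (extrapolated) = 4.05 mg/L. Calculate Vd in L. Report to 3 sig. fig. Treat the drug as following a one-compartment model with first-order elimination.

127 L

Vd = Dose / C₀ = 514.0 / 4.05 = 126.9 L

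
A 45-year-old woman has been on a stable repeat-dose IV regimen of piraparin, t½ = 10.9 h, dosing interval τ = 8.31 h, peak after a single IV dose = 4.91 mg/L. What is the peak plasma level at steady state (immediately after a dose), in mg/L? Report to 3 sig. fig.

k = ln2 / t½ = 0.693147 / 10.9 = 0.06359 h⁻¹
e^(−kτ) = e^(−0.06359 × 8.31) = 0.5895
Accumulation ratio R = 1 / (1 − e^(−kτ)) = 1 / (1 − 0.5895) = 2.436
Steady-state peak = C₀ × R = 4.91 × 2.436 = 11.96 mg/L

12.0 mg/L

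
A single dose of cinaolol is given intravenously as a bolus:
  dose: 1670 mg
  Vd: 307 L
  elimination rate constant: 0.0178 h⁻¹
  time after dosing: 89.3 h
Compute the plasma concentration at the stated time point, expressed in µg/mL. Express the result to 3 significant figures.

C₀ = Dose / Vd = 1670 / 307 = 5.440 mg/L
C = C₀ · e^(−k·t) = 5.440 × e^(−0.01780 × 89.3)
  = 5.440 × 0.2040 = 1.110 mg/L
(1.110 mg/L = 1.110 µg/mL)

1.11 µg/mL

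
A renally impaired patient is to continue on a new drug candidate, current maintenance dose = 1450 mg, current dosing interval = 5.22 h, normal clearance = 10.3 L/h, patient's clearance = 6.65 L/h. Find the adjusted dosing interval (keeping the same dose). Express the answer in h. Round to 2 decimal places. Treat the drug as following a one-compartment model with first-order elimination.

To keep the same average steady-state level, dosing rate must scale with clearance.
CL ratio = 6.65 / 10.3 = 0.6456
New interval (same dose) = 5.22 / 0.6456 = 8.086 h

8.09 h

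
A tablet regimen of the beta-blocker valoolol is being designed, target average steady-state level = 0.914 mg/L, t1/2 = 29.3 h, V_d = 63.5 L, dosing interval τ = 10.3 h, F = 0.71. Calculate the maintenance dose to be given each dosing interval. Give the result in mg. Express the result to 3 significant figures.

19.9 mg

k = ln2 / t½ = 0.693147 / 29.3 = 0.02366 h⁻¹
CL = k × Vd = 0.02366 × 63.5 = 1.502 L/h
At steady state, F × (Dose/τ) = Css × CL.
Dose = Css × CL × τ / F = 0.914 × 1.502 × 10.3 / 0.71 = 19.92 mg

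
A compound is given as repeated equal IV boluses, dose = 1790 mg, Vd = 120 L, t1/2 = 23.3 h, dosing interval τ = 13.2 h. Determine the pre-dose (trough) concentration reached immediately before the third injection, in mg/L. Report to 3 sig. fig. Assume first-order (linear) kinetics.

C₀ per dose = Dose / Vd = 1790 / 120 = 14.92 mg/L
k = ln2 / t½ = 0.693147 / 23.3 = 0.02975 h⁻¹
Fraction remaining after one interval: r = e^(−kτ) = e^(−0.02975 × 13.2) = 0.6752
Before dose 3, 2 doses have been given (aged 1τ, 2τ).
C_trough = C₀ × (r + r²) = 14.92 × (0.6752 + 0.4559) = 16.88 mg/L

16.9 mg/L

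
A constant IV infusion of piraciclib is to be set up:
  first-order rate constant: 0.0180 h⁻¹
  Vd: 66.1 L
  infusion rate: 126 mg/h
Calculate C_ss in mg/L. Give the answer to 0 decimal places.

CL = k × Vd = 0.01800 × 66.1 = 1.190 L/h
At steady state Css = R₀ / CL = 126 / 1.190 = 105.9 mg/L

106 mg/L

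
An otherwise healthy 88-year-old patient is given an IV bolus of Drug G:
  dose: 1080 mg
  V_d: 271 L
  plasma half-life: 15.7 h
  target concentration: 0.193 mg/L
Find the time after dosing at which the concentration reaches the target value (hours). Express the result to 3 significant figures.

C₀ = Dose / Vd = 1080 / 271 = 3.985 mg/L
k = ln2 / t½ = 0.693147 / 15.7 = 0.04415 h⁻¹
t = ln(C₀ / C) / k = ln(3.985 / 0.193) / 0.04415
  = ln(20.65) / 0.04415 = 3.028 / 0.04415 = 68.58 h

68.6 h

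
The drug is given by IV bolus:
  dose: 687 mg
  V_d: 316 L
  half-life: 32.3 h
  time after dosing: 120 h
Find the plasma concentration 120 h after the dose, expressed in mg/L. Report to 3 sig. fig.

C₀ = Dose / Vd = 687.0 / 316 = 2.174 mg/L
k = ln2 / t½ = 0.693147 / 32.3 = 0.02146 h⁻¹
C = C₀ · e^(−k·t) = 2.174 × e^(−0.02146 × 120)
  = 2.174 × 0.07614 = 0.1655 mg/L

0.166 mg/L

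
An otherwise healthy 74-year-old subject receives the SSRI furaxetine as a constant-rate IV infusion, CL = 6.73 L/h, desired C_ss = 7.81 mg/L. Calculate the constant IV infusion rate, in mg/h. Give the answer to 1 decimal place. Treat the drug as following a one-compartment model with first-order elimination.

52.6 mg/h

At steady state, infusion rate R₀ = Css × CL = 7.81 × 6.730 = 52.56 mg/h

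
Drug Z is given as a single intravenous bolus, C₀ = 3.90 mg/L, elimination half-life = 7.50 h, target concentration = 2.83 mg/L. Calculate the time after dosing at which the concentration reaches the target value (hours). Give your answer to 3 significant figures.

k = ln2 / t½ = 0.693147 / 7.50 = 0.09242 h⁻¹
t = ln(C₀ / C) / k = ln(3.900 / 2.83) / 0.09242
  = ln(1.378) / 0.09242 = 0.3206 / 0.09242 = 3.469 h

3.47 h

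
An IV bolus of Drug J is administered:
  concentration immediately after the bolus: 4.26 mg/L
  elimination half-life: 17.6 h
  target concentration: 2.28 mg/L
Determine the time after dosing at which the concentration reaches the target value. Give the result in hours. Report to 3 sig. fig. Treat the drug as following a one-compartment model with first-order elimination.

k = ln2 / t½ = 0.693147 / 17.6 = 0.03938 h⁻¹
t = ln(C₀ / C) / k = ln(4.260 / 2.28) / 0.03938
  = ln(1.868) / 0.03938 = 0.6249 / 0.03938 = 15.87 h

15.9 h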